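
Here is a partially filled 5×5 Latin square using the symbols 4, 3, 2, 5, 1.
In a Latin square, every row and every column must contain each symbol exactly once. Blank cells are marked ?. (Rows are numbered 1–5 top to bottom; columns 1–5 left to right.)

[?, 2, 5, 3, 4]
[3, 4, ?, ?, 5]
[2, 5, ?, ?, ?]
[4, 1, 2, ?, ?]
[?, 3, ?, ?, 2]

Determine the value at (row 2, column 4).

Row 1, column 1: row 1 has {4, 3, 2, 5} and column 1 has {4, 3, 2}, leaving only 1.
Row 2, column 3: row 2 has {4, 3, 5} and column 3 has {2, 5}, leaving only 1.
Row 2 already has {4, 3, 5, 1} and column 4 already has {3}, so row 2, column 4 must be 2.

2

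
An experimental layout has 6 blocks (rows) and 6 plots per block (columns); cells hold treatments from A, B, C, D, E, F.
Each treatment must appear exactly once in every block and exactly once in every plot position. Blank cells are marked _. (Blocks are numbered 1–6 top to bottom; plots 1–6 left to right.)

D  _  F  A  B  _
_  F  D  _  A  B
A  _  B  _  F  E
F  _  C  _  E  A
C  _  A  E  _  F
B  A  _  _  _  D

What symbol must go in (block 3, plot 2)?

C

Block 1, plot 6: block 1 has {A, B, D, F} and plot 6 has {A, B, D, E, F}, leaving only C.
Block 1, plot 2: block 1 has {A, B, C, D, F} and plot 2 has {A, F}, leaving only E.
Block 2, plot 1: block 2 has {A, B, D, F} and plot 1 has {A, B, C, D, F}, leaving only E.
Block 2, plot 4: block 2 has {A, B, D, E, F} and plot 4 has {A, E}, leaving only C.
Block 3, plot 4: block 3 has {A, B, E, F} and plot 4 has {A, C, E}, leaving only D.
Block 3 already has {A, B, D, E, F} and plot 2 already has {A, E, F}, so block 3, plot 2 must be C.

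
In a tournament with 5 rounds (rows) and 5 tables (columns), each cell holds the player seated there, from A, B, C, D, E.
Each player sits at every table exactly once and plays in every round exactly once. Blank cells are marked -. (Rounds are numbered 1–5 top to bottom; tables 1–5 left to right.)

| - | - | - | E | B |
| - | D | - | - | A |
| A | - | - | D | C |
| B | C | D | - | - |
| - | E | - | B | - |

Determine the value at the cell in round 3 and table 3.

E

Round 1, table 2: round 1 has {B, E} and table 2 has {C, D, E}, leaving only A.
Round 1, table 3: round 1 has {A, B, E} and table 3 has {D}, leaving only C.
Round 1, table 1: round 1 has {A, B, C, E} and table 1 has {A, B}, leaving only D.
Round 2, table 4: round 2 has {A, D} and table 4 has {B, D, E}, leaving only C.
Round 2, table 1: round 2 has {A, C, D} and table 1 has {A, B, D}, leaving only E.
Round 2, table 3: round 2 has {A, C, D, E} and table 3 has {C, D}, leaving only B.
Round 3 already has {A, C, D} and table 3 already has {B, C, D}, so round 3, table 3 must be E.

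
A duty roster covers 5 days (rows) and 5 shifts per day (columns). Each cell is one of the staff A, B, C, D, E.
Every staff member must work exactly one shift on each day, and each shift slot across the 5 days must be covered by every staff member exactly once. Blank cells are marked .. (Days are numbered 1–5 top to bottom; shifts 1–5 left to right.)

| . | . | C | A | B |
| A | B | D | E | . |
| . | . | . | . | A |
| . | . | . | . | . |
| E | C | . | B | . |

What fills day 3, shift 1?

Day 1, shift 1: day 1 has {A, B, C} and shift 1 has {A, E}, leaving only D.
Day 1, shift 2: day 1 has {A, B, C, D} and shift 2 has {B, C}, leaving only E.
Day 2, shift 5: day 2 has {A, B, D, E} and shift 5 has {A, B}, leaving only C.
Day 3, shift 2: day 3 has {A} and shift 2 has {B, C, E}, leaving only D.
Day 3, shift 4: day 3 has {A, D} and shift 4 has {A, B, E}, leaving only C.
Day 3 already has {A, C, D} and shift 1 already has {A, D, E}, so day 3, shift 1 must be B.

B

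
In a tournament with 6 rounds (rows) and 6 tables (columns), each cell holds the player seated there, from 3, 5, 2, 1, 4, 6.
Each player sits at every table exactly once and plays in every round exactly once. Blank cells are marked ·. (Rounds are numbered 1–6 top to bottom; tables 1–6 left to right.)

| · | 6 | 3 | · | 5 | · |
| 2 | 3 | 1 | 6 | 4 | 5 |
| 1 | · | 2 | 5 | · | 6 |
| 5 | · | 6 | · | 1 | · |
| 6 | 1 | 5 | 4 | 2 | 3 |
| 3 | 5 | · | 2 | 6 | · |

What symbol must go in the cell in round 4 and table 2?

Round 1, table 1: round 1 has {3, 5, 6} and table 1 has {3, 5, 2, 1, 6}, leaving only 4.
Round 1, table 4: round 1 has {3, 5, 4, 6} and table 4 has {5, 2, 4, 6}, leaving only 1.
Round 1, table 6: round 1 has {3, 5, 1, 4, 6} and table 6 has {3, 5, 6}, leaving only 2.
Round 3, table 2: round 3 has {5, 2, 1, 6} and table 2 has {3, 5, 1, 6}, leaving only 4.
Round 4 already has {5, 1, 6} and table 2 already has {3, 5, 1, 4, 6}, so round 4, table 2 must be 2.

2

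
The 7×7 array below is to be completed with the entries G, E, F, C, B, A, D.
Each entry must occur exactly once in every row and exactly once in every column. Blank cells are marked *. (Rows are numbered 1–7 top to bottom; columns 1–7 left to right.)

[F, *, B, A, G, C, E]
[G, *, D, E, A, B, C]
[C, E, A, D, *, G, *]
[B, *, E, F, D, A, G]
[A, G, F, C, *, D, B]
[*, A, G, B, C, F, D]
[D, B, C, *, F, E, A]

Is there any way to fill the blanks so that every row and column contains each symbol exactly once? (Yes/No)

No row or column among the givens repeats a symbol, and propagating forced cells runs into no contradiction.
One valid completion exists (for instance, F D B A G C E / G F D E A B C / C E A D B G F / B C E F D A G / A G F C E D B / E A G B C F D / D B C G F E A).

Yes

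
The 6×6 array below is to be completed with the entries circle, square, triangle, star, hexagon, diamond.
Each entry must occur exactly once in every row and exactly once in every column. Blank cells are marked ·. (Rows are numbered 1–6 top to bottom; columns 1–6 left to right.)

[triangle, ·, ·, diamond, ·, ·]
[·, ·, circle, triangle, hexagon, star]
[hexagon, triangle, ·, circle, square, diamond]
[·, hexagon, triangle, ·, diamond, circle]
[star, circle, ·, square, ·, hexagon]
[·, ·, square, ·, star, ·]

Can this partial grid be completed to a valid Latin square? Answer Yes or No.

Yes

No row or column among the givens repeats a symbol, and propagating forced cells runs into no contradiction.
One valid completion exists (for instance, triangle star hexagon diamond circle square / diamond square circle triangle hexagon star / hexagon triangle star circle square diamond / square hexagon triangle star diamond circle / star circle diamond square triangle hexagon / circle diamond square hexagon star triangle).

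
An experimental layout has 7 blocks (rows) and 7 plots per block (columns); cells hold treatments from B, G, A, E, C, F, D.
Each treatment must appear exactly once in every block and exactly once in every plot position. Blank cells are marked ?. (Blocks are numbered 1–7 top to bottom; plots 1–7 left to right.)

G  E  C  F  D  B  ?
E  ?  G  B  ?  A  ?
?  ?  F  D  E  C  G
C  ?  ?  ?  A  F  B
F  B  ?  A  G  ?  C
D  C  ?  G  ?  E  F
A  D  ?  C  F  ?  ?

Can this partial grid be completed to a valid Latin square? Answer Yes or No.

Yes

No block or plot among the givens repeats a symbol, and propagating forced cells runs into no contradiction.
One valid completion exists (for instance, G E C F D B A / E F G B C A D / B A F D E C G / C G D E A F B / F B E A G D C / D C A G B E F / A D B C F G E).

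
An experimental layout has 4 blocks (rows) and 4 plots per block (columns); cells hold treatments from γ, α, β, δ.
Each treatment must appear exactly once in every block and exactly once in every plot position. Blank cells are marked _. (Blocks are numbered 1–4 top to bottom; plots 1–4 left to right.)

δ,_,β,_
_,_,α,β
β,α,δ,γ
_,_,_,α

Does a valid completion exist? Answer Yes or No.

Block 1, plot 4: block 1 together with plot 4 already contain {γ, α, β, δ} — every symbol — so nothing can go there. The grid has no valid completion.

No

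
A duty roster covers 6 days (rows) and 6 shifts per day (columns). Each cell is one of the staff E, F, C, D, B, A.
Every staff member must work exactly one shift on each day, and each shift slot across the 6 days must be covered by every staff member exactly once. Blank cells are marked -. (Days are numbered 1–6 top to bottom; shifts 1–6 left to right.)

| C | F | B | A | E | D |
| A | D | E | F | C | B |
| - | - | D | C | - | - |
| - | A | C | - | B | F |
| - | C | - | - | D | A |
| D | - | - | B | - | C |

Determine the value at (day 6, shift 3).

Day 3, shift 6: day 3 has {C, D} and shift 6 has {F, C, D, B, A}, leaving only E.
Day 3, shift 2: day 3 has {E, C, D} and shift 2 has {F, C, D, A}, leaving only B.
Day 3, shift 1: day 3 has {E, C, D, B} and shift 1 has {C, D, A}, leaving only F.
Day 3, shift 5: day 3 has {E, F, C, D, B} and shift 5 has {E, C, D, B}, leaving only A.
Day 4, shift 1: day 4 has {F, C, B, A} and shift 1 has {F, C, D, A}, leaving only E.
Day 4, shift 4: day 4 has {E, F, C, B, A} and shift 4 has {F, C, B, A}, leaving only D.
Day 5, shift 1: day 5 has {C, D, A} and shift 1 has {E, F, C, D, A}, leaving only B.
Day 5, shift 3: day 5 has {C, D, B, A} and shift 3 has {E, C, D, B}, leaving only F.
Day 6 already has {C, D, B} and shift 3 already has {E, F, C, D, B}, so day 6, shift 3 must be A.

A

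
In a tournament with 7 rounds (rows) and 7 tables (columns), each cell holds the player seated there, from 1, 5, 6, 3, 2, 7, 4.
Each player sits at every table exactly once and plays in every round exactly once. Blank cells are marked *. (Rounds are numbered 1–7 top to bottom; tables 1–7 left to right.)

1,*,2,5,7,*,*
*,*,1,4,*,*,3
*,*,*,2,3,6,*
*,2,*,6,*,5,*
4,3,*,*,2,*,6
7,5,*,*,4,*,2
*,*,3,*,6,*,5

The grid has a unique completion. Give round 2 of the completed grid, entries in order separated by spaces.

6 7 1 4 5 2 3

Round 2, table 5: round 2 has {1, 3, 4} and table 5 has {6, 3, 2, 7, 4}, leaving only 5.
Round 1, table 7: round 1 has {1, 5, 2, 7} and table 7 has {5, 6, 3, 2}, leaving only 4.
Round 1, table 2: round 1 has {1, 5, 2, 7, 4} and table 2 has {5, 3, 2}, leaving only 6.
Round 2, table 2: round 2 has {1, 5, 3, 4} and table 2 has {5, 6, 3, 2}, leaving only 7.
Round 2, table 6: round 2 has {1, 5, 3, 7, 4} and table 6 has {5, 6}, leaving only 2.
Round 2, table 1: round 2 has {1, 5, 3, 2, 7, 4} and table 1 has {1, 7, 4}, leaving only 6.
So round 2 reads: 6 7 1 4 5 2 3.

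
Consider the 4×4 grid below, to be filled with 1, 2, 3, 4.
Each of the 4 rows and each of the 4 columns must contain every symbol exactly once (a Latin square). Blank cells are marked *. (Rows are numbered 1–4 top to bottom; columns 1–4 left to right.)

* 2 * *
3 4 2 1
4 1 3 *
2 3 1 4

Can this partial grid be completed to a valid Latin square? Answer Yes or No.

No row or column among the givens repeats a symbol, and propagating forced cells runs into no contradiction.
One valid completion exists (for instance, 1 2 4 3 / 3 4 2 1 / 4 1 3 2 / 2 3 1 4).

Yes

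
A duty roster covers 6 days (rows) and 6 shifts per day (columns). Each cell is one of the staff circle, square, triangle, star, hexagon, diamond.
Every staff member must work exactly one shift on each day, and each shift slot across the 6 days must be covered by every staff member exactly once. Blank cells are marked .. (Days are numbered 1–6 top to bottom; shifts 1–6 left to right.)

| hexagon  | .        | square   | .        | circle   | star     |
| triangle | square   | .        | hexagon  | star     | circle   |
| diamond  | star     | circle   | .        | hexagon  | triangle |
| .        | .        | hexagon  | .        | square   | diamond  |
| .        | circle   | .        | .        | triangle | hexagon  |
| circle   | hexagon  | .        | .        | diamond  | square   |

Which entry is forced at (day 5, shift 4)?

Day 2, shift 3: day 2 has {circle, square, triangle, star, hexagon} and shift 3 has {circle, square, hexagon}, leaving only diamond.
Day 3, shift 4: day 3 has {circle, triangle, star, hexagon, diamond} and shift 4 has {hexagon}, leaving only square.
Day 4, shift 1: day 4 has {square, hexagon, diamond} and shift 1 has {circle, triangle, hexagon, diamond}, leaving only star.
Day 4, shift 2: day 4 has {square, star, hexagon, diamond} and shift 2 has {circle, square, star, hexagon}, leaving only triangle.
Day 1, shift 2: day 1 has {circle, square, star, hexagon} and shift 2 has {circle, square, triangle, star, hexagon}, leaving only diamond.
Day 1, shift 4: day 1 has {circle, square, star, hexagon, diamond} and shift 4 has {square, hexagon}, leaving only triangle.
Day 4, shift 4: day 4 has {square, triangle, star, hexagon, diamond} and shift 4 has {square, triangle, hexagon}, leaving only circle.
Day 5, shift 1: day 5 has {circle, triangle, hexagon} and shift 1 has {circle, triangle, star, hexagon, diamond}, leaving only square.
Day 5, shift 3: day 5 has {circle, square, triangle, hexagon} and shift 3 has {circle, square, hexagon, diamond}, leaving only star.
Day 5 already has {circle, square, triangle, star, hexagon} and shift 4 already has {circle, square, triangle, hexagon}, so day 5, shift 4 must be diamond.

diamond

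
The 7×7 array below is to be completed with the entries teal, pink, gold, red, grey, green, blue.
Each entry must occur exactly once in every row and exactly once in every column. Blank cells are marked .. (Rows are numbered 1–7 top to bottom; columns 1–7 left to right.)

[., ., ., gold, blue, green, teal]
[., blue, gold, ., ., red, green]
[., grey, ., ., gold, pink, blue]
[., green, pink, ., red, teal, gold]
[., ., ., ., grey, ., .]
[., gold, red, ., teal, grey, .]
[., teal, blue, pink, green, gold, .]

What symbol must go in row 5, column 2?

pink

Row 1, column 3: row 1 has {teal, gold, green, blue} and column 3 has {pink, gold, red, blue}, leaving only grey.
Row 2, column 5: row 2 has {gold, red, green, blue} and column 5 has {teal, gold, red, grey, green, blue}, leaving only pink.
Row 5, column 6: row 5 has {grey} and column 6 has {teal, pink, gold, red, grey, green}, leaving only blue.
Row 6, column 7: row 6 has {teal, gold, red, grey} and column 7 has {teal, gold, green, blue}, leaving only pink.
Row 5, column 7: row 5 has {grey, blue} and column 7 has {teal, pink, gold, green, blue}, leaving only red.
Row 5 already has {red, grey, blue} and column 2 already has {teal, gold, grey, green, blue}, so row 5, column 2 must be pink.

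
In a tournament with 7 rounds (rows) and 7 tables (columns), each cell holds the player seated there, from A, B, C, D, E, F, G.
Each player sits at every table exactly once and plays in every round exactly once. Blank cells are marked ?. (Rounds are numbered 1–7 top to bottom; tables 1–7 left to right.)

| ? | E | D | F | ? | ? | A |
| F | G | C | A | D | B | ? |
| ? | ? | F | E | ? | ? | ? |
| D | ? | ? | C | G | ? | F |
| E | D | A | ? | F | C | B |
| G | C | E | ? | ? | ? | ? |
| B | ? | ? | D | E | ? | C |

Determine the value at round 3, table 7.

G

Round 1, table 1: round 1 has {A, D, E, F} and table 1 has {B, D, E, F, G}, leaving only C.
Round 1, table 5: round 1 has {A, C, D, E, F} and table 5 has {D, E, F, G}, leaving only B.
Round 1, table 6: round 1 has {A, B, C, D, E, F} and table 6 has {B, C}, leaving only G.
Round 2, table 7: round 2 has {A, B, C, D, F, G} and table 7 has {A, B, C, F}, leaving only E.
Round 3, table 1: round 3 has {E, F} and table 1 has {B, C, D, E, F, G}, leaving only A.
Round 3, table 2: round 3 has {A, E, F} and table 2 has {C, D, E, G}, leaving only B.
Round 3, table 5: round 3 has {A, B, E, F} and table 5 has {B, D, E, F, G}, leaving only C.
Round 3, table 6: round 3 has {A, B, C, E, F} and table 6 has {B, C, G}, leaving only D.
Round 3 already has {A, B, C, D, E, F} and table 7 already has {A, B, C, E, F}, so round 3, table 7 must be G.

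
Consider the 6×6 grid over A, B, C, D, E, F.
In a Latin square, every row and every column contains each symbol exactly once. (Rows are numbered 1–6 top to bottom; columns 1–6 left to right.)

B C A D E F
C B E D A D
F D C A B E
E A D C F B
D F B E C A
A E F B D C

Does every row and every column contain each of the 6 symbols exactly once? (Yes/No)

Row 2 contains D twice (at columns 4 and 6), so it is not a permutation.

No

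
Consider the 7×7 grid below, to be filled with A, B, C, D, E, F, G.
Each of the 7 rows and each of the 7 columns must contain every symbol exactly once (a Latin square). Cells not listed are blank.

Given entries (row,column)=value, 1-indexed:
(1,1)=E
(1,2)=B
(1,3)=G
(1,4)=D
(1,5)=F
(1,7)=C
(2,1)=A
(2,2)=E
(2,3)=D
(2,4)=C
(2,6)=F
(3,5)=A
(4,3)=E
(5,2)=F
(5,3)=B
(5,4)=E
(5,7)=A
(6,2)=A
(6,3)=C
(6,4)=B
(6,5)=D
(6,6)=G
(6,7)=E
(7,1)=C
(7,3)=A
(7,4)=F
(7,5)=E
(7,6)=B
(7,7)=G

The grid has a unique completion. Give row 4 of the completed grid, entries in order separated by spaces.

Row 1, column 6: row 1 has {B, C, D, E, F, G} and column 6 has {B, F, G}, leaving only A.
Row 2, column 7: row 2 has {A, C, D, E, F} and column 7 has {A, C, E, G}, leaving only B.
Row 2, column 5: row 2 has {A, B, C, D, E, F} and column 5 has {A, D, E, F}, leaving only G.
Row 3, column 3: row 3 has {A} and column 3 has {A, B, C, D, E, G}, leaving only F.
Row 3, column 4: row 3 has {A, F} and column 4 has {B, C, D, E, F}, leaving only G.
Row 4, column 4: row 4 has {E} and column 4 has {B, C, D, E, F, G}, leaving only A.
Row 3, column 7: row 3 has {A, F, G} and column 7 has {A, B, C, E, G}, leaving only D.
Row 4, column 7: row 4 has {A, E} and column 7 has {A, B, C, D, E, G}, leaving only F.
Row 3, column 1: row 3 has {A, D, F, G} and column 1 has {A, C, E}, leaving only B.
Row 3, column 2: row 3 has {A, B, D, F, G} and column 2 has {A, B, E, F}, leaving only C.
Row 3, column 6: row 3 has {A, B, C, D, F, G} and column 6 has {A, B, F, G}, leaving only E.
Row 5, column 5: row 5 has {A, B, E, F} and column 5 has {A, D, E, F, G}, leaving only C.
Row 4, column 5: row 4 has {A, E, F} and column 5 has {A, C, D, E, F, G}, leaving only B.
Row 5, column 6: row 5 has {A, B, C, E, F} and column 6 has {A, B, E, F, G}, leaving only D.
Row 4, column 6: row 4 has {A, B, E, F} and column 6 has {A, B, D, E, F, G}, leaving only C.
Row 5, column 1: row 5 has {A, B, C, D, E, F} and column 1 has {A, B, C, E}, leaving only G.
Row 4, column 1: row 4 has {A, B, C, E, F} and column 1 has {A, B, C, E, G}, leaving only D.
Row 4, column 2: row 4 has {A, B, C, D, E, F} and column 2 has {A, B, C, E, F}, leaving only G.
So row 4 reads: D G E A B C F.

D G E A B C F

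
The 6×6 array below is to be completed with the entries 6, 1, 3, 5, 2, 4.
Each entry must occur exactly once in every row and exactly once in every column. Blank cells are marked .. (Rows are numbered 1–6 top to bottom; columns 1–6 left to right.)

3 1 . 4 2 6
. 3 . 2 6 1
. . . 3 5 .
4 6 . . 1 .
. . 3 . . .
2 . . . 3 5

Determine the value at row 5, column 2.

Row 1, column 3: row 1 has {6, 1, 3, 2, 4} and column 3 has {3}, leaving only 5.
Row 2, column 1: row 2 has {6, 1, 3, 2} and column 1 has {3, 2, 4}, leaving only 5.
Row 2, column 3: row 2 has {6, 1, 3, 5, 2} and column 3 has {3, 5}, leaving only 4.
Row 4, column 3: row 4 has {6, 1, 4} and column 3 has {3, 5, 4}, leaving only 2.
Row 4, column 4: row 4 has {6, 1, 2, 4} and column 4 has {3, 2, 4}, leaving only 5.
Row 4, column 6: row 4 has {6, 1, 5, 2, 4} and column 6 has {6, 1, 5}, leaving only 3.
Row 5, column 5: row 5 has {3} and column 5 has {6, 1, 3, 5, 2}, leaving only 4.
Row 5, column 6: row 5 has {3, 4} and column 6 has {6, 1, 3, 5}, leaving only 2.
Row 5 already has {3, 2, 4} and column 2 already has {6, 1, 3}, so row 5, column 2 must be 5.

5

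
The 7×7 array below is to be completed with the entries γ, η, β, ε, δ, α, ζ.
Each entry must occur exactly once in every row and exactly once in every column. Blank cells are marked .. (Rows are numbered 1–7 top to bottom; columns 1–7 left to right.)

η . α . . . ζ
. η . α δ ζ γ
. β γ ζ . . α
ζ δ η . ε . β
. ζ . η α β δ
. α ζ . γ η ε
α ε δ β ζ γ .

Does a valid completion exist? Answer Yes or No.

Yes

No row or column among the givens repeats a symbol, and propagating forced cells runs into no contradiction.
One valid completion exists (for instance, η γ α ε β δ ζ / ε η β α δ ζ γ / δ β γ ζ η ε α / ζ δ η γ ε α β / γ ζ ε η α β δ / β α ζ δ γ η ε / α ε δ β ζ γ η).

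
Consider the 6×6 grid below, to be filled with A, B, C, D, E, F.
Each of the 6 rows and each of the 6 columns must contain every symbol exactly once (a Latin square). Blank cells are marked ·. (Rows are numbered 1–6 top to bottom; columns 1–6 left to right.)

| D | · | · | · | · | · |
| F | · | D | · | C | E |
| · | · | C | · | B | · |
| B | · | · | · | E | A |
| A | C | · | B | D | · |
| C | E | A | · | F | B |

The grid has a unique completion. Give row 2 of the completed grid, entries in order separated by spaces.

F B D A C E

Row 2, column 4: row 2 has {C, D, E, F} and column 4 has {B}, leaving only A.
Row 2, column 2: row 2 has {A, C, D, E, F} and column 2 has {C, E}, leaving only B.
So row 2 reads: F B D A C E.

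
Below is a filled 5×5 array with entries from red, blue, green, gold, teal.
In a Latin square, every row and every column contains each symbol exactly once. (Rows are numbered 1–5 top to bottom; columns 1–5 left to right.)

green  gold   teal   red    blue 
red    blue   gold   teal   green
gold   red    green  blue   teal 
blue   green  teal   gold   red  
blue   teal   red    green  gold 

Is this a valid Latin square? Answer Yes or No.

No

Every row is a permutation, but column 3 contains teal twice (at rows 1 and 4).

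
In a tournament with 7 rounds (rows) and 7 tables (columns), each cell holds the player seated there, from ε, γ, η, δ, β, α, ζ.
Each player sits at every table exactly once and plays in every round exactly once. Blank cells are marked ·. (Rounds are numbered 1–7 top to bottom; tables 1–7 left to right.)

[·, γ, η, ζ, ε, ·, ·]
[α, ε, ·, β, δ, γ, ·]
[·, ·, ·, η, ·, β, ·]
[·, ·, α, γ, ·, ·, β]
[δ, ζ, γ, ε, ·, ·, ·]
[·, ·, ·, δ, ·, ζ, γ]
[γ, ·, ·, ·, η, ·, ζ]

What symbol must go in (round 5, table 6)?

η

Round 1, table 1: round 1 has {ε, γ, η, ζ} and table 1 has {γ, δ, α}, leaving only β.
Round 2, table 3: round 2 has {ε, γ, δ, β, α} and table 3 has {γ, η, α}, leaving only ζ.
Round 2, table 7: round 2 has {ε, γ, δ, β, α, ζ} and table 7 has {γ, β, ζ}, leaving only η.
Round 4, table 5: round 4 has {γ, β, α} and table 5 has {ε, η, δ}, leaving only ζ.
Round 5, table 7: round 5 has {ε, γ, δ, ζ} and table 7 has {γ, η, β, ζ}, leaving only α.
Round 5 already has {ε, γ, δ, α, ζ} and table 6 already has {γ, β, ζ}, so round 5, table 6 must be η.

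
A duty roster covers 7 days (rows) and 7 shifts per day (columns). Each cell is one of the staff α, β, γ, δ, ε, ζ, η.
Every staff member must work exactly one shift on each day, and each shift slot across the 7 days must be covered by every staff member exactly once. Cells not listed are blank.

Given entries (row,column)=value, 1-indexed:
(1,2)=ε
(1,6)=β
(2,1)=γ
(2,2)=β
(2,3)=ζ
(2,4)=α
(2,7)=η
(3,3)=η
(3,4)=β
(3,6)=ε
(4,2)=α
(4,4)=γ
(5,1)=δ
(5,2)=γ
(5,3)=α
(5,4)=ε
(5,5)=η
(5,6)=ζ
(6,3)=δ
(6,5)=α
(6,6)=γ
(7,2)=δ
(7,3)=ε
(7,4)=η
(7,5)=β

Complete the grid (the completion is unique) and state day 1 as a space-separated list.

Day 1, shift 3: day 1 has {β, ε} and shift 3 has {α, δ, ε, ζ, η}, leaving only γ.
Day 2, shift 6: day 2 has {α, β, γ, ζ, η} and shift 6 has {β, γ, ε, ζ}, leaving only δ.
Day 2, shift 5: day 2 has {α, β, γ, δ, ζ, η} and shift 5 has {α, β, η}, leaving only ε.
Day 3, shift 2: day 3 has {β, ε, η} and shift 2 has {α, β, γ, δ, ε}, leaving only ζ.
Day 3, shift 1: day 3 has {β, ε, ζ, η} and shift 1 has {γ, δ}, leaving only α.
Day 4, shift 3: day 4 has {α, γ} and shift 3 has {α, γ, δ, ε, ζ, η}, leaving only β.
Day 4, shift 6: day 4 has {α, β, γ} and shift 6 has {β, γ, δ, ε, ζ}, leaving only η.
Day 5, shift 7: day 5 has {α, γ, δ, ε, ζ, η} and shift 7 has {η}, leaving only β.
Day 6, shift 2: day 6 has {α, γ, δ} and shift 2 has {α, β, γ, δ, ε, ζ}, leaving only η.
Day 6, shift 4: day 6 has {α, γ, δ, η} and shift 4 has {α, β, γ, ε, η}, leaving only ζ.
Day 1, shift 4: day 1 has {β, γ, ε} and shift 4 has {α, β, γ, ε, ζ, η}, leaving only δ.
Day 1, shift 5: day 1 has {β, γ, δ, ε} and shift 5 has {α, β, ε, η}, leaving only ζ.
Day 1, shift 1: day 1 has {β, γ, δ, ε, ζ} and shift 1 has {α, γ, δ}, leaving only η.
Day 1, shift 7: day 1 has {β, γ, δ, ε, ζ, η} and shift 7 has {β, η}, leaving only α.
So day 1 reads: η ε γ δ ζ β α.

η ε γ δ ζ β α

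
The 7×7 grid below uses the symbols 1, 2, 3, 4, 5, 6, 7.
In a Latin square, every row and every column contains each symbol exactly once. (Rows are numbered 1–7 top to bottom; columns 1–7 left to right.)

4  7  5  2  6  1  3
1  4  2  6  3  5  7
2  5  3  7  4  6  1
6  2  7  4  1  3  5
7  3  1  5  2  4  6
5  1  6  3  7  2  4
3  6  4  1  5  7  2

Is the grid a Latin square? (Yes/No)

Yes

Each row is a permutation of the 7 symbols, and so is each column.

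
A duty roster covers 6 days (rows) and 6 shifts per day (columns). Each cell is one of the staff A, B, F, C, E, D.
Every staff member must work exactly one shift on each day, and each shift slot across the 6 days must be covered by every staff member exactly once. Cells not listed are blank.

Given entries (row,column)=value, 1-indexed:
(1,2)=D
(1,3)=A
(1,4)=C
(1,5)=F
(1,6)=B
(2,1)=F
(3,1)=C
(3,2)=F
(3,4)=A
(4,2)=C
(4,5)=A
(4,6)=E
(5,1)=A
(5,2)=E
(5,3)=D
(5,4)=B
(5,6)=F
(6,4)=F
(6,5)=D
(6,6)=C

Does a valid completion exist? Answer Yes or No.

Day 1, shift 1: day 1 has {A, B, F, C, D} and shift 1 has {A, F, C}, so it must be E.
Day 3, shift 6: day 3 has {A, F, C} and shift 6 has {B, F, C, E}, so it must be D.
Day 2, shift 6: day 2 has {F} and shift 6 has {B, F, C, E, D}, so it must be A.
Day 2, shift 2: day 2 has {A, F} and shift 2 has {F, C, E, D}, so it must be B.
Day 4, shift 4: day 4 has {A, C, E} and shift 4 has {A, B, F, C}, so it must be D.
Day 2, shift 4: day 2 has {A, B, F} and shift 4 has {A, B, F, C, D}, so it must be E.
Day 2, shift 3: day 2 has {A, B, F, E} and shift 3 has {A, D}, so it must be C.
Now day 2, shift 5: day 2 together with shift 5 already contain {A, B, F, C, E, D} — every symbol — so nothing can go there. The grid has no valid completion.

No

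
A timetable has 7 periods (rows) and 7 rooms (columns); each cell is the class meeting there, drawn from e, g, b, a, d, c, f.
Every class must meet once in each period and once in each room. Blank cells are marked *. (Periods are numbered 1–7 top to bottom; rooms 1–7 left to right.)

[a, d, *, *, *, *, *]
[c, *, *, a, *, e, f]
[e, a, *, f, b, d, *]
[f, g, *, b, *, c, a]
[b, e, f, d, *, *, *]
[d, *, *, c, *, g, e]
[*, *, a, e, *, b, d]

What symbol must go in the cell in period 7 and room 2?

c

Period 1, room 4: period 1 has {a, d} and room 4 has {e, b, a, d, c, f}, leaving only g.
Period 1, room 6: period 1 has {g, a, d} and room 6 has {e, g, b, d, c}, leaving only f.
Period 2, room 2: period 2 has {e, a, c, f} and room 2 has {e, g, a, d}, leaving only b.
Period 5, room 6: period 5 has {e, b, d, f} and room 6 has {e, g, b, d, c, f}, leaving only a.
Period 6, room 2: period 6 has {e, g, d, c} and room 2 has {e, g, b, a, d}, leaving only f.
Period 7 already has {e, b, a, d} and room 2 already has {e, g, b, a, d, f}, so period 7, room 2 must be c.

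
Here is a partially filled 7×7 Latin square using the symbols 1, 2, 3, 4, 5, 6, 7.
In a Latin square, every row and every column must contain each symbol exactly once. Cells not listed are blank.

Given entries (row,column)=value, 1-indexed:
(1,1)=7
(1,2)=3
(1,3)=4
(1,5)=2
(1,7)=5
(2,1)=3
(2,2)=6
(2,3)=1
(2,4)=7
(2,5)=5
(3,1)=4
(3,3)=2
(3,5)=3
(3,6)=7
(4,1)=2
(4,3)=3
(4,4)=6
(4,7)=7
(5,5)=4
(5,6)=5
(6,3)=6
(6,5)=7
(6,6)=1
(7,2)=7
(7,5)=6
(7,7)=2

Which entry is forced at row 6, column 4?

Row 1, column 4: row 1 has {2, 3, 4, 5, 7} and column 4 has {6, 7}, leaving only 1.
Row 1, column 6: row 1 has {1, 2, 3, 4, 5, 7} and column 6 has {1, 5, 7}, leaving only 6.
Row 2, column 7: row 2 has {1, 3, 5, 6, 7} and column 7 has {2, 5, 7}, leaving only 4.
Row 2, column 6: row 2 has {1, 3, 4, 5, 6, 7} and column 6 has {1, 5, 6, 7}, leaving only 2.
Row 3, column 4: row 3 has {2, 3, 4, 7} and column 4 has {1, 6, 7}, leaving only 5.
Row 3, column 2: row 3 has {2, 3, 4, 5, 7} and column 2 has {3, 6, 7}, leaving only 1.
Row 3, column 7: row 3 has {1, 2, 3, 4, 5, 7} and column 7 has {2, 4, 5, 7}, leaving only 6.
Row 4, column 5: row 4 has {2, 3, 6, 7} and column 5 has {2, 3, 4, 5, 6, 7}, leaving only 1.
Row 4, column 6: row 4 has {1, 2, 3, 6, 7} and column 6 has {1, 2, 5, 6, 7}, leaving only 4.
Row 4, column 2: row 4 has {1, 2, 3, 4, 6, 7} and column 2 has {1, 3, 6, 7}, leaving only 5.
Row 5, column 2: row 5 has {4, 5} and column 2 has {1, 3, 5, 6, 7}, leaving only 2.
Row 5, column 3: row 5 has {2, 4, 5} and column 3 has {1, 2, 3, 4, 6}, leaving only 7.
Row 5, column 4: row 5 has {2, 4, 5, 7} and column 4 has {1, 5, 6, 7}, leaving only 3.
Row 5, column 7: row 5 has {2, 3, 4, 5, 7} and column 7 has {2, 4, 5, 6, 7}, leaving only 1.
Row 5, column 1: row 5 has {1, 2, 3, 4, 5, 7} and column 1 has {2, 3, 4, 7}, leaving only 6.
Row 6, column 1: row 6 has {1, 6, 7} and column 1 has {2, 3, 4, 6, 7}, leaving only 5.
Row 6, column 2: row 6 has {1, 5, 6, 7} and column 2 has {1, 2, 3, 5, 6, 7}, leaving only 4.
Row 6 already has {1, 4, 5, 6, 7} and column 4 already has {1, 3, 5, 6, 7}, so row 6, column 4 must be 2.

2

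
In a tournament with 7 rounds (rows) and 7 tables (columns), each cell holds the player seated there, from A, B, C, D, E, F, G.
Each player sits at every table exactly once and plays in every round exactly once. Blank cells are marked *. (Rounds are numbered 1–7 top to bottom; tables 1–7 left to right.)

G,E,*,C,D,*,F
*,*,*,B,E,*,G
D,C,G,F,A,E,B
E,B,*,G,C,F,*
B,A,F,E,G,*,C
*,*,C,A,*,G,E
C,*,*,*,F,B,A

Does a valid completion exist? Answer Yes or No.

No round or table among the givens repeats a symbol, and propagating forced cells runs into no contradiction.
One valid completion exists (for instance, G E B C D A F / A F D B E C G / D C G F A E B / E B A G C F D / B A F E G D C / F D C A B G E / C G E D F B A).

Yes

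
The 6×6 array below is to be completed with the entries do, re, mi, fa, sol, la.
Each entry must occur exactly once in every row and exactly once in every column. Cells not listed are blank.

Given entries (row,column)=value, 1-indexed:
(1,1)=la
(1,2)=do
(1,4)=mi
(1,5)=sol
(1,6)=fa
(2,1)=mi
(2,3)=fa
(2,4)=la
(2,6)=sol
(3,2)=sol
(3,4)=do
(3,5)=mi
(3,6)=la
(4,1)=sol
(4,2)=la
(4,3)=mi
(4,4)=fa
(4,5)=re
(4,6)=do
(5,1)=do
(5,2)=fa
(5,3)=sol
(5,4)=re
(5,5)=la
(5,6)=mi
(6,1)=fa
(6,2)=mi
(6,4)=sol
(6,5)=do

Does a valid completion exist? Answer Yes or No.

No

Row 2, column 5: row 2 together with column 5 already contain {do, re, mi, fa, sol, la} — every symbol — so nothing can go there. The grid has no valid completion.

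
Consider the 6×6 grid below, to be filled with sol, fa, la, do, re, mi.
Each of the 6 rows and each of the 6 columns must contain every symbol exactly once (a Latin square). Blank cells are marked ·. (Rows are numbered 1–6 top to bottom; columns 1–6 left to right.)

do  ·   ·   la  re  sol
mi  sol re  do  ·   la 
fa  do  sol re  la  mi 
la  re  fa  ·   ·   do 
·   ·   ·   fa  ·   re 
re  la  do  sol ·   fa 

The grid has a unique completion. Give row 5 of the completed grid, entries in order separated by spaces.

Row 5, column 1: row 5 has {fa, re} and column 1 has {fa, la, do, re, mi}, leaving only sol.
Row 5, column 2: row 5 has {sol, fa, re} and column 2 has {sol, la, do, re}, leaving only mi.
Row 5, column 3: row 5 has {sol, fa, re, mi} and column 3 has {sol, fa, do, re}, leaving only la.
Row 5, column 5: row 5 has {sol, fa, la, re, mi} and column 5 has {la, re}, leaving only do.
So row 5 reads: sol mi la fa do re.

sol mi la fa do re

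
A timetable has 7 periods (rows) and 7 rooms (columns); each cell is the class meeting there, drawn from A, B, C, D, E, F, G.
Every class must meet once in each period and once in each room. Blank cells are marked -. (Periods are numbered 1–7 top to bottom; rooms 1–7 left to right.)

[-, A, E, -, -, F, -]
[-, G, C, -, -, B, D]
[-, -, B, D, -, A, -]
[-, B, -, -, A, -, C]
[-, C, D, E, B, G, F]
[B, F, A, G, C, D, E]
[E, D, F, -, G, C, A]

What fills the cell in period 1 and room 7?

Period 1, room 5: period 1 has {A, E, F} and room 5 has {A, B, C, G}, leaving only D.
Period 3, room 2: period 3 has {A, B, D} and room 2 has {A, B, C, D, F, G}, leaving only E.
Period 3, room 5: period 3 has {A, B, D, E} and room 5 has {A, B, C, D, G}, leaving only F.
Period 2, room 5: period 2 has {B, C, D, G} and room 5 has {A, B, C, D, F, G}, leaving only E.
Period 3, room 7: period 3 has {A, B, D, E, F} and room 7 has {A, C, D, E, F}, leaving only G.
Period 1 already has {A, D, E, F} and room 7 already has {A, C, D, E, F, G}, so period 1, room 7 must be B.

B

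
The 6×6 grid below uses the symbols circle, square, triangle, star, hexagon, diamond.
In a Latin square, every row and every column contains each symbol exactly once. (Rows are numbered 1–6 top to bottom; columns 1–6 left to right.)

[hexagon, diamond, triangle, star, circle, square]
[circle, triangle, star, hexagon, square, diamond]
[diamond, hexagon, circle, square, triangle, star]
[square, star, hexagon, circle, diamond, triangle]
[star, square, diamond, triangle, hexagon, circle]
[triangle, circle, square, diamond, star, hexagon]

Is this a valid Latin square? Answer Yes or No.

Yes

Each row is a permutation of the 6 symbols, and so is each column.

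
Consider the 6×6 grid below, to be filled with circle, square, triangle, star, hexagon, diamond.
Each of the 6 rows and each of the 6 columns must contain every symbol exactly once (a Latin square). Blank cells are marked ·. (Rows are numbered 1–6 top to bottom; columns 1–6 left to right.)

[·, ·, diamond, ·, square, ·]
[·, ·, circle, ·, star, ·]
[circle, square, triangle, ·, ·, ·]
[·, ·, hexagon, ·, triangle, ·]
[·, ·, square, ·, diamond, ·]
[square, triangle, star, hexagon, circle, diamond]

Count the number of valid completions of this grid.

Row 1, column 1: eliminating its row and column leaves {triangle, star, hexagon}.
Row 1, column 2: eliminating its row and column leaves {circle, star, hexagon}.
Row 1, column 4: eliminating its row and column leaves {circle, triangle, star}.
Row 1, column 6: eliminating its row and column leaves {circle, triangle, star, hexagon}.
Row 2, column 1: eliminating its row and column leaves {triangle, hexagon, diamond}.
Row 2, column 2: eliminating its row and column leaves {hexagon, diamond}.
Row 2, column 4: eliminating its row and column leaves {square, triangle, diamond}.
Row 2, column 6: eliminating its row and column leaves {square, triangle, hexagon}.
Row 3, column 4: eliminating its row and column leaves {star, diamond}.
Row 3, column 5: eliminating its row and column leaves {hexagon}.
Row 3, column 6: eliminating its row and column leaves {star, hexagon}.
Row 4, column 1: eliminating its row and column leaves {star, diamond}.
Row 4, column 2: eliminating its row and column leaves {circle, star, diamond}.
Row 4, column 4: eliminating its row and column leaves {circle, square, star, diamond}.
Row 4, column 6: eliminating its row and column leaves {circle, square, star}.
Row 5, column 1: eliminating its row and column leaves {triangle, star, hexagon}.
Row 5, column 2: eliminating its row and column leaves {circle, star, hexagon}.
Row 5, column 4: eliminating its row and column leaves {circle, triangle, star}.
Row 5, column 6: eliminating its row and column leaves {circle, triangle, star, hexagon}.
Enumerating the assignments across these blanks that avoid any row or column repeat gives 20 completions.

20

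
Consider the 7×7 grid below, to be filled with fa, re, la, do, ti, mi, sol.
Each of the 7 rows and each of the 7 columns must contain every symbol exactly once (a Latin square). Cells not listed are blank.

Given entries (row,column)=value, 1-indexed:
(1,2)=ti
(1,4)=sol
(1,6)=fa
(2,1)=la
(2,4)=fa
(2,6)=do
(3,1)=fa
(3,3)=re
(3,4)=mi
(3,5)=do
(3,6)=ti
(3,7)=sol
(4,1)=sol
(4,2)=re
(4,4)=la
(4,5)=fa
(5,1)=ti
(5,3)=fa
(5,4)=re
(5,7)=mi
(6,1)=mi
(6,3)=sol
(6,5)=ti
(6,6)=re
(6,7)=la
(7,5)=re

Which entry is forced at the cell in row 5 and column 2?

do

Row 3, column 2: row 3 has {fa, re, do, ti, mi, sol} and column 2 has {re, ti}, leaving only la.
Row 4, column 6: row 4 has {fa, re, la, sol} and column 6 has {fa, re, do, ti}, leaving only mi.
Row 6, column 4: row 6 has {re, la, ti, mi, sol} and column 4 has {fa, re, la, mi, sol}, leaving only do.
Row 6, column 2: row 6 has {re, la, do, ti, mi, sol} and column 2 has {re, la, ti}, leaving only fa.
Row 7, column 1: row 7 has {re} and column 1 has {fa, la, ti, mi, sol}, leaving only do.
Row 1, column 1: row 1 has {fa, ti, sol} and column 1 has {fa, la, do, ti, mi, sol}, leaving only re.
Row 1, column 7: row 1 has {fa, re, ti, sol} and column 7 has {la, mi, sol}, leaving only do.
Row 4, column 7: row 4 has {fa, re, la, mi, sol} and column 7 has {la, do, mi, sol}, leaving only ti.
Row 2, column 7: row 2 has {fa, la, do} and column 7 has {la, do, ti, mi, sol}, leaving only re.
Row 4, column 3: row 4 has {fa, re, la, ti, mi, sol} and column 3 has {fa, re, sol}, leaving only do.
Row 7, column 4: row 7 has {re, do} and column 4 has {fa, re, la, do, mi, sol}, leaving only ti.
Row 7, column 7: row 7 has {re, do, ti} and column 7 has {re, la, do, ti, mi, sol}, leaving only fa.
Row 5, column 2 is narrowed to {do, sol}.
If it were sol, then row 7, column 2 would be left with no valid symbol.
So row 5, column 2 must be do.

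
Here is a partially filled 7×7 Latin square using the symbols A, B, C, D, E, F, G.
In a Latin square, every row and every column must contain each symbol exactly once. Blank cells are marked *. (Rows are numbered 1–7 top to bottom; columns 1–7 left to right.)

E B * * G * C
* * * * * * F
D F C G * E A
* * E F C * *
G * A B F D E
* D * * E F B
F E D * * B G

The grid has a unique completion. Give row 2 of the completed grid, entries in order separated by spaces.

A G B E D C F

Row 1, column 3: row 1 has {B, C, E, G} and column 3 has {A, C, D, E}, leaving only F.
Row 1, column 6: row 1 has {B, C, E, F, G} and column 6 has {B, D, E, F}, leaving only A.
Row 1, column 4: row 1 has {A, B, C, E, F, G} and column 4 has {B, F, G}, leaving only D.
Row 3, column 5: row 3 has {A, C, D, E, F, G} and column 5 has {C, E, F, G}, leaving only B.
Row 4, column 6: row 4 has {C, E, F} and column 6 has {A, B, D, E, F}, leaving only G.
Row 2, column 6: row 2 has {F} and column 6 has {A, B, D, E, F, G}, leaving only C.
Row 4, column 2: row 4 has {C, E, F, G} and column 2 has {B, D, E, F}, leaving only A.
Row 2, column 2: row 2 has {C, F} and column 2 has {A, B, D, E, F}, leaving only G.
Row 2, column 3: row 2 has {C, F, G} and column 3 has {A, C, D, E, F}, leaving only B.
Row 2, column 1: row 2 has {B, C, F, G} and column 1 has {D, E, F, G}, leaving only A.
Row 2, column 4: row 2 has {A, B, C, F, G} and column 4 has {B, D, F, G}, leaving only E.
Row 2, column 5: row 2 has {A, B, C, E, F, G} and column 5 has {B, C, E, F, G}, leaving only D.
So row 2 reads: A G B E D C F.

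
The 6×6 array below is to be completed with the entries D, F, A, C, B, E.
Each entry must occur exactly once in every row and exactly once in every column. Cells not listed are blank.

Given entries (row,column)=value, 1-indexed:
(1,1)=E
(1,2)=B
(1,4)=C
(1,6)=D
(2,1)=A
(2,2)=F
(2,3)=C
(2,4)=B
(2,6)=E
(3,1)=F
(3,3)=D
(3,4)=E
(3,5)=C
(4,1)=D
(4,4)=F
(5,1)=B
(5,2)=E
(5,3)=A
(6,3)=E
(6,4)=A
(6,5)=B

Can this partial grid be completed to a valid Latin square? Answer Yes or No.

No row or column among the givens repeats a symbol, and propagating forced cells runs into no contradiction.
One valid completion exists (for instance, E B F C A D / A F C B D E / F A D E C B / D C B F E A / B E A D F C / C D E A B F).

Yes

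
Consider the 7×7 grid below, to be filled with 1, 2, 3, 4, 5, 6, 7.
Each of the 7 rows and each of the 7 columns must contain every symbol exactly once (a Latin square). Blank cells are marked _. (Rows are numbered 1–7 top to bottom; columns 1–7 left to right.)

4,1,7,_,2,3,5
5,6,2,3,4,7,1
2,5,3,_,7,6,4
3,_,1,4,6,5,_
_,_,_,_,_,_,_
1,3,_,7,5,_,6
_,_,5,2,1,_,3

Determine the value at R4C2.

2

Row 1, column 4: row 1 has {1, 2, 3, 4, 5, 7} and column 4 has {2, 3, 4, 7}, leaving only 6.
Row 3, column 4: row 3 has {2, 3, 4, 5, 6, 7} and column 4 has {2, 3, 4, 6, 7}, leaving only 1.
Row 5, column 4: row 5 has {} and column 4 has {1, 2, 3, 4, 6, 7}, leaving only 5.
Row 5, column 5: row 5 has {5} and column 5 has {1, 2, 4, 5, 6, 7}, leaving only 3.
Row 6, column 3: row 6 has {1, 3, 5, 6, 7} and column 3 has {1, 2, 3, 5, 7}, leaving only 4.
Row 5, column 3: row 5 has {3, 5} and column 3 has {1, 2, 3, 4, 5, 7}, leaving only 6.
Row 5, column 1: row 5 has {3, 5, 6} and column 1 has {1, 2, 3, 4, 5}, leaving only 7.
Row 5, column 7: row 5 has {3, 5, 6, 7} and column 7 has {1, 3, 4, 5, 6}, leaving only 2.
Row 4, column 7: row 4 has {1, 3, 4, 5, 6} and column 7 has {1, 2, 3, 4, 5, 6}, leaving only 7.
Row 4 already has {1, 3, 4, 5, 6, 7} and column 2 already has {1, 3, 5, 6}, so row 4, column 2 must be 2.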